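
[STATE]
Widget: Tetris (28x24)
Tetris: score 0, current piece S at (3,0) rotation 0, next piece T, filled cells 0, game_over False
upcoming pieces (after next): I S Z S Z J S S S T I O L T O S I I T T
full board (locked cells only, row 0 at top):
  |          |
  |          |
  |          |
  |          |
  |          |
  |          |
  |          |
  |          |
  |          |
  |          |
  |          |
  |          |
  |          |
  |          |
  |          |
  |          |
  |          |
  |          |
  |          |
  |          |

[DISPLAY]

    ░░    │Next:            
   ░░     │ ▒               
          │▒▒▒              
          │                 
          │                 
          │                 
          │Score:           
          │0                
          │                 
          │                 
          │                 
          │                 
          │                 
          │                 
          │                 
          │                 
          │                 
          │                 
          │                 
          │                 
          │                 
          │                 
          │                 
          │                 


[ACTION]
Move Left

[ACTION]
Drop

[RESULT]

          │Next:            
   ░░     │ ▒               
  ░░      │▒▒▒              
          │                 
          │                 
          │                 
          │Score:           
          │0                
          │                 
          │                 
          │                 
          │                 
          │                 
          │                 
          │                 
          │                 
          │                 
          │                 
          │                 
          │                 
          │                 
          │                 
          │                 
          │                 


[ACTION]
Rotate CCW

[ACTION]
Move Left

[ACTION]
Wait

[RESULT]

          │Next:            
          │ ▒               
 ░        │▒▒▒              
 ░░       │                 
  ░       │                 
          │                 
          │Score:           
          │0                
          │                 
          │                 
          │                 
          │                 
          │                 
          │                 
          │                 
          │                 
          │                 
          │                 
          │                 
          │                 
          │                 
          │                 
          │                 
          │                 


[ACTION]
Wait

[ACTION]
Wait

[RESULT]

          │Next:            
          │ ▒               
          │▒▒▒              
          │                 
 ░        │                 
 ░░       │                 
  ░       │Score:           
          │0                
          │                 
          │                 
          │                 
          │                 
          │                 
          │                 
          │                 
          │                 
          │                 
          │                 
          │                 
          │                 
          │                 
          │                 
          │                 
          │                 


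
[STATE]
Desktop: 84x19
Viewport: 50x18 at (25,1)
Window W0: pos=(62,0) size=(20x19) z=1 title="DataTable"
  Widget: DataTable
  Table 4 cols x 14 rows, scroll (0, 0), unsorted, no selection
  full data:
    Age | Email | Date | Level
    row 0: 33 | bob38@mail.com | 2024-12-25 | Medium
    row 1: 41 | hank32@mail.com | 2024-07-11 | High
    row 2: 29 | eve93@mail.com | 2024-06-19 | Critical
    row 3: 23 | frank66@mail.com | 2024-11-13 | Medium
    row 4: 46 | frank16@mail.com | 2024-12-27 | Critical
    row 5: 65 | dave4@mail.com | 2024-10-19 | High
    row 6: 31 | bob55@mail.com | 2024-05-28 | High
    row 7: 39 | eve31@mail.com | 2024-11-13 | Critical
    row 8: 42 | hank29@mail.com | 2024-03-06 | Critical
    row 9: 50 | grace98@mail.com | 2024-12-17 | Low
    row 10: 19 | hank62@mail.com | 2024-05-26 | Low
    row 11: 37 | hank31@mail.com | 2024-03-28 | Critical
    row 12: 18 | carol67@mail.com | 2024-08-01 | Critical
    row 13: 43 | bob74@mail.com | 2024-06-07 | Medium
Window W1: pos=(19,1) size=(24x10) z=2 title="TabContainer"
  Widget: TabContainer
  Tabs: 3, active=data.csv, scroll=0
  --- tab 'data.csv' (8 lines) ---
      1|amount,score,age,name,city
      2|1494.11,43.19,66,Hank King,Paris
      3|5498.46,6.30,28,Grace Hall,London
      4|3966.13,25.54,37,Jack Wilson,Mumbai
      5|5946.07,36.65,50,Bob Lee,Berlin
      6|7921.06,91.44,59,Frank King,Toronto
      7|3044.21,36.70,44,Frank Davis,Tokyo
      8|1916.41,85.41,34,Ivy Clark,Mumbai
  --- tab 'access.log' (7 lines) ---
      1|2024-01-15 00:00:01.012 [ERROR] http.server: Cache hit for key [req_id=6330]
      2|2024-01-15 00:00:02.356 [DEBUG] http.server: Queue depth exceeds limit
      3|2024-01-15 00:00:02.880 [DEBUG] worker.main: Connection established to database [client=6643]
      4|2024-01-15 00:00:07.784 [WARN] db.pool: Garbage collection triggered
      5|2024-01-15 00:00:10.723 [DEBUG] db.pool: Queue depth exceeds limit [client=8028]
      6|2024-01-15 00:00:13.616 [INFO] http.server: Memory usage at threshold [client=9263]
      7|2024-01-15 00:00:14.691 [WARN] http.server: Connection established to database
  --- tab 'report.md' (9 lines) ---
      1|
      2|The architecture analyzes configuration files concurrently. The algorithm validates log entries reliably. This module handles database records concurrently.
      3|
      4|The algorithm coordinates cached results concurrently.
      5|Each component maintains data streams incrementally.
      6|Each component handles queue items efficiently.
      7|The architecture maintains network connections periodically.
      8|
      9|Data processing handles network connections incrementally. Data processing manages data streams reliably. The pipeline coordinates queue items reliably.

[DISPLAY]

━━━━━━━━━━━━━━━━━┓                   ┃ DataTable  
ontainer         ┃                   ┠────────────
─────────────────┨                   ┃Age│Email   
.csv]│ access.log┃                   ┃───┼────────
─────────────────┃                   ┃33 │bob38@ma
t,score,age,name,┃                   ┃41 │hank32@m
11,43.19,66,Hank ┃                   ┃29 │eve93@ma
46,6.30,28,Grace ┃                   ┃23 │frank66@
13,25.54,37,Jack ┃                   ┃46 │frank16@
━━━━━━━━━━━━━━━━━┛                   ┃65 │dave4@ma
                                     ┃31 │bob55@ma
                                     ┃39 │eve31@ma
                                     ┃42 │hank29@m
                                     ┃50 │grace98@
                                     ┃19 │hank62@m
                                     ┃37 │hank31@m
                                     ┃18 │carol67@
                                     ┗━━━━━━━━━━━━


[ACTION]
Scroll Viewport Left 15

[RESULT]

         ┏━━━━━━━━━━━━━━━━━━━━━━┓                 
         ┃ TabContainer         ┃                 
         ┠──────────────────────┨                 
         ┃[data.csv]│ access.log┃                 
         ┃──────────────────────┃                 
         ┃amount,score,age,name,┃                 
         ┃1494.11,43.19,66,Hank ┃                 
         ┃5498.46,6.30,28,Grace ┃                 
         ┃3966.13,25.54,37,Jack ┃                 
         ┗━━━━━━━━━━━━━━━━━━━━━━┛                 
                                                  
                                                  
                                                  
                                                  
                                                  
                                                  
                                                  
                                                  


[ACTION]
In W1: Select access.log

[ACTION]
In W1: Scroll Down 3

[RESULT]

         ┏━━━━━━━━━━━━━━━━━━━━━━┓                 
         ┃ TabContainer         ┃                 
         ┠──────────────────────┨                 
         ┃ data.csv │[access.log┃                 
         ┃──────────────────────┃                 
         ┃2024-01-15 00:00:07.78┃                 
         ┃2024-01-15 00:00:10.72┃                 
         ┃2024-01-15 00:00:13.61┃                 
         ┃2024-01-15 00:00:14.69┃                 
         ┗━━━━━━━━━━━━━━━━━━━━━━┛                 
                                                  
                                                  
                                                  
                                                  
                                                  
                                                  
                                                  
                                                  


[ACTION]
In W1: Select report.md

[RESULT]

         ┏━━━━━━━━━━━━━━━━━━━━━━┓                 
         ┃ TabContainer         ┃                 
         ┠──────────────────────┨                 
         ┃ data.csv │ access.log┃                 
         ┃──────────────────────┃                 
         ┃                      ┃                 
         ┃The architecture analy┃                 
         ┃                      ┃                 
         ┃The algorithm coordina┃                 
         ┗━━━━━━━━━━━━━━━━━━━━━━┛                 
                                                  
                                                  
                                                  
                                                  
                                                  
                                                  
                                                  
                                                  


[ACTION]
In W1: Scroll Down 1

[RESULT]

         ┏━━━━━━━━━━━━━━━━━━━━━━┓                 
         ┃ TabContainer         ┃                 
         ┠──────────────────────┨                 
         ┃ data.csv │ access.log┃                 
         ┃──────────────────────┃                 
         ┃The architecture analy┃                 
         ┃                      ┃                 
         ┃The algorithm coordina┃                 
         ┃Each component maintai┃                 
         ┗━━━━━━━━━━━━━━━━━━━━━━┛                 
                                                  
                                                  
                                                  
                                                  
                                                  
                                                  
                                                  
                                                  


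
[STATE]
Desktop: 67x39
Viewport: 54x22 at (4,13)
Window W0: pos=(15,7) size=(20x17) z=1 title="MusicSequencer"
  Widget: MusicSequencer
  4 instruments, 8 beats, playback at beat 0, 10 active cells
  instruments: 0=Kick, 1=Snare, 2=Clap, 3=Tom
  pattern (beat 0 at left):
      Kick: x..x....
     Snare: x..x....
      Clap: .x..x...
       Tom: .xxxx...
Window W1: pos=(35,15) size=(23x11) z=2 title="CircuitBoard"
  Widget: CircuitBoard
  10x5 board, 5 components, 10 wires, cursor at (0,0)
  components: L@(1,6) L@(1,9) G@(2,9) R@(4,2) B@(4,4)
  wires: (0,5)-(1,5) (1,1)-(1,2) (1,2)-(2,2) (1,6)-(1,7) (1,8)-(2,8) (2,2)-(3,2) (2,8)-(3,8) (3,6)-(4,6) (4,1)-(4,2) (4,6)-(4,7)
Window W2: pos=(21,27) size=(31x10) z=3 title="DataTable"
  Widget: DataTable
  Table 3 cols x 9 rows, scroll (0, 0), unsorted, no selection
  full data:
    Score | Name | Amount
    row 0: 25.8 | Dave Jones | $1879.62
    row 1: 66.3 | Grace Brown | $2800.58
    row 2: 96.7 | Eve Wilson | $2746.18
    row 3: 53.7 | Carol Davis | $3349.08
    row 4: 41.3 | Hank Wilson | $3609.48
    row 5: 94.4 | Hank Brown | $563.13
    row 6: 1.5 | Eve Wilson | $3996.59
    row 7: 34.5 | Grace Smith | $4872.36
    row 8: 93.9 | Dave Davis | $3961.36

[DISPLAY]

           ┃  Clap·█··█···    ┃                       
           ┃   Tom·████···    ┃                       
           ┃                  ┃┏━━━━━━━━━━━━━━━━━━━━━┓
           ┃                  ┃┃ CircuitBoard        ┃
           ┃                  ┃┠─────────────────────┨
           ┃                  ┃┃   0 1 2 3 4 5 6 7 8 ┃
           ┃                  ┃┃0  [.]               ┃
           ┃                  ┃┃                     ┃
           ┃                  ┃┃1       · ─ ·        ┃
           ┃                  ┃┃            │        ┃
           ┗━━━━━━━━━━━━━━━━━━┛┃2           ·        ┃
                               ┃            │        ┃
                               ┗━━━━━━━━━━━━━━━━━━━━━┛
                                                      
                 ┏━━━━━━━━━━━━━━━━━━━━━━━━━━━━━┓      
                 ┃ DataTable                   ┃      
                 ┠─────────────────────────────┨      
                 ┃Score│Name       │Amount     ┃      
                 ┃─────┼───────────┼────────   ┃      
                 ┃25.8 │Dave Jones │$1879.62   ┃      
                 ┃66.3 │Grace Brown│$2800.58   ┃      
                 ┃96.7 │Eve Wilson │$2746.18   ┃      


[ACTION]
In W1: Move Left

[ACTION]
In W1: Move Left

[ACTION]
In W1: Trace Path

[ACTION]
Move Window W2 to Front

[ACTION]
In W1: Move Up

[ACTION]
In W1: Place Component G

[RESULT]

           ┃  Clap·█··█···    ┃                       
           ┃   Tom·████···    ┃                       
           ┃                  ┃┏━━━━━━━━━━━━━━━━━━━━━┓
           ┃                  ┃┃ CircuitBoard        ┃
           ┃                  ┃┠─────────────────────┨
           ┃                  ┃┃   0 1 2 3 4 5 6 7 8 ┃
           ┃                  ┃┃0  [G]               ┃
           ┃                  ┃┃                     ┃
           ┃                  ┃┃1       · ─ ·        ┃
           ┃                  ┃┃            │        ┃
           ┗━━━━━━━━━━━━━━━━━━┛┃2           ·        ┃
                               ┃            │        ┃
                               ┗━━━━━━━━━━━━━━━━━━━━━┛
                                                      
                 ┏━━━━━━━━━━━━━━━━━━━━━━━━━━━━━┓      
                 ┃ DataTable                   ┃      
                 ┠─────────────────────────────┨      
                 ┃Score│Name       │Amount     ┃      
                 ┃─────┼───────────┼────────   ┃      
                 ┃25.8 │Dave Jones │$1879.62   ┃      
                 ┃66.3 │Grace Brown│$2800.58   ┃      
                 ┃96.7 │Eve Wilson │$2746.18   ┃      


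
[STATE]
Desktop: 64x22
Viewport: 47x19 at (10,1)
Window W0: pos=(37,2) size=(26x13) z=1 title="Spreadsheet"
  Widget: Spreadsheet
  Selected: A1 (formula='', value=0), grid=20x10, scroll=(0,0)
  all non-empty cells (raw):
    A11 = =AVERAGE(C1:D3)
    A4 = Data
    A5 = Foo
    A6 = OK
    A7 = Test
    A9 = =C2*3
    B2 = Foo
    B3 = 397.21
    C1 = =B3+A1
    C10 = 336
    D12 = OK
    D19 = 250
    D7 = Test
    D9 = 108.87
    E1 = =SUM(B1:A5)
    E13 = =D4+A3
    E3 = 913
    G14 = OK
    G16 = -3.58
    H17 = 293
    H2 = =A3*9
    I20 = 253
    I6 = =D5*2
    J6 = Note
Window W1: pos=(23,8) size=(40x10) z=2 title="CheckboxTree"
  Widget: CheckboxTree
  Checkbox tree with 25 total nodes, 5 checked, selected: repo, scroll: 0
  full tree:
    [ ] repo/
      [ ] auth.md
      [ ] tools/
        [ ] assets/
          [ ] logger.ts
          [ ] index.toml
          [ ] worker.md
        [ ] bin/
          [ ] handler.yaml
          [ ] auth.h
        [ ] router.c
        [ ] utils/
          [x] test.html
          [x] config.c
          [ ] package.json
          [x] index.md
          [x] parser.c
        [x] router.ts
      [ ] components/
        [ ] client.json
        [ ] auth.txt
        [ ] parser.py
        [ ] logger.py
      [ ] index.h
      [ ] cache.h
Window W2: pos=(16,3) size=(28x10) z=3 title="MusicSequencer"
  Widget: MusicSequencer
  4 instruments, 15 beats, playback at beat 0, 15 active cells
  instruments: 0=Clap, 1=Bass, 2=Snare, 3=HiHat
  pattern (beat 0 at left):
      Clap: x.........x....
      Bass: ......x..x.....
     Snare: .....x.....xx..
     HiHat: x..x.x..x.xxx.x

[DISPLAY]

                                               
                           ┏━━━━━━━━━━━━━━━━━━━
      ┏━━━━━━━━━━━━━━━━━━━━━━━━━━┓dsheet       
      ┃ MusicSequencer           ┃─────────────
      ┠──────────────────────────┨             
      ┃      ▼12345678901234     ┃ A       B   
      ┃  Clap█·········█····     ┃-------------
      ┃  Bass······█··█·····     ┃━━━━━━━━━━━━━
      ┃ Snare·····█·····██··     ┃             
      ┃ HiHat█··█·█··█·███·█     ┃─────────────
      ┃                          ┃             
      ┗━━━━━━━━━━━━━━━━━━━━━━━━━━┛             
             ┃   [-] tools/                    
             ┃     [ ] assets/                 
             ┃       [ ] logger.ts             
             ┃       [ ] index.toml            
             ┗━━━━━━━━━━━━━━━━━━━━━━━━━━━━━━━━━
                                               
                                               


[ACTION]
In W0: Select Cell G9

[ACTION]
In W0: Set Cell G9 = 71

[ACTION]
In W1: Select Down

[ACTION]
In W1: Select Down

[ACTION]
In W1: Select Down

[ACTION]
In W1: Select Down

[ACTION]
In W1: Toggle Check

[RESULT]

                                               
                           ┏━━━━━━━━━━━━━━━━━━━
      ┏━━━━━━━━━━━━━━━━━━━━━━━━━━┓dsheet       
      ┃ MusicSequencer           ┃─────────────
      ┠──────────────────────────┨             
      ┃      ▼12345678901234     ┃ A       B   
      ┃  Clap█·········█····     ┃-------------
      ┃  Bass······█··█·····     ┃━━━━━━━━━━━━━
      ┃ Snare·····█·····██··     ┃             
      ┃ HiHat█··█·█··█·███·█     ┃─────────────
      ┃                          ┃             
      ┗━━━━━━━━━━━━━━━━━━━━━━━━━━┛             
             ┃   [-] tools/                    
             ┃     [-] assets/                 
             ┃>      [x] logger.ts             
             ┃       [ ] index.toml            
             ┗━━━━━━━━━━━━━━━━━━━━━━━━━━━━━━━━━
                                               
                                               


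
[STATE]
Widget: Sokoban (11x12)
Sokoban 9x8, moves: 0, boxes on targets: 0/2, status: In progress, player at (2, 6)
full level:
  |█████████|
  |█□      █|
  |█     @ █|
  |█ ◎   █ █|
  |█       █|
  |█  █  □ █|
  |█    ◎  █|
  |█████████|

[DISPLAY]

█████████  
█□      █  
█     @ █  
█ ◎   █ █  
█       █  
█  █  □ █  
█    ◎  █  
█████████  
Moves: 0  0
           
           
           


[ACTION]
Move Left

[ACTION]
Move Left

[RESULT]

█████████  
█□      █  
█   @   █  
█ ◎   █ █  
█       █  
█  █  □ █  
█    ◎  █  
█████████  
Moves: 2  0
           
           
           


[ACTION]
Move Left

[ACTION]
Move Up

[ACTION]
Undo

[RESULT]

█████████  
█□      █  
█  @    █  
█ ◎   █ █  
█       █  
█  █  □ █  
█    ◎  █  
█████████  
Moves: 3  0
           
           
           


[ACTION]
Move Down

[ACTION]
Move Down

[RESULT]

█████████  
█□      █  
█       █  
█ ◎   █ █  
█  @    █  
█  █  □ █  
█    ◎  █  
█████████  
Moves: 5  0
           
           
           


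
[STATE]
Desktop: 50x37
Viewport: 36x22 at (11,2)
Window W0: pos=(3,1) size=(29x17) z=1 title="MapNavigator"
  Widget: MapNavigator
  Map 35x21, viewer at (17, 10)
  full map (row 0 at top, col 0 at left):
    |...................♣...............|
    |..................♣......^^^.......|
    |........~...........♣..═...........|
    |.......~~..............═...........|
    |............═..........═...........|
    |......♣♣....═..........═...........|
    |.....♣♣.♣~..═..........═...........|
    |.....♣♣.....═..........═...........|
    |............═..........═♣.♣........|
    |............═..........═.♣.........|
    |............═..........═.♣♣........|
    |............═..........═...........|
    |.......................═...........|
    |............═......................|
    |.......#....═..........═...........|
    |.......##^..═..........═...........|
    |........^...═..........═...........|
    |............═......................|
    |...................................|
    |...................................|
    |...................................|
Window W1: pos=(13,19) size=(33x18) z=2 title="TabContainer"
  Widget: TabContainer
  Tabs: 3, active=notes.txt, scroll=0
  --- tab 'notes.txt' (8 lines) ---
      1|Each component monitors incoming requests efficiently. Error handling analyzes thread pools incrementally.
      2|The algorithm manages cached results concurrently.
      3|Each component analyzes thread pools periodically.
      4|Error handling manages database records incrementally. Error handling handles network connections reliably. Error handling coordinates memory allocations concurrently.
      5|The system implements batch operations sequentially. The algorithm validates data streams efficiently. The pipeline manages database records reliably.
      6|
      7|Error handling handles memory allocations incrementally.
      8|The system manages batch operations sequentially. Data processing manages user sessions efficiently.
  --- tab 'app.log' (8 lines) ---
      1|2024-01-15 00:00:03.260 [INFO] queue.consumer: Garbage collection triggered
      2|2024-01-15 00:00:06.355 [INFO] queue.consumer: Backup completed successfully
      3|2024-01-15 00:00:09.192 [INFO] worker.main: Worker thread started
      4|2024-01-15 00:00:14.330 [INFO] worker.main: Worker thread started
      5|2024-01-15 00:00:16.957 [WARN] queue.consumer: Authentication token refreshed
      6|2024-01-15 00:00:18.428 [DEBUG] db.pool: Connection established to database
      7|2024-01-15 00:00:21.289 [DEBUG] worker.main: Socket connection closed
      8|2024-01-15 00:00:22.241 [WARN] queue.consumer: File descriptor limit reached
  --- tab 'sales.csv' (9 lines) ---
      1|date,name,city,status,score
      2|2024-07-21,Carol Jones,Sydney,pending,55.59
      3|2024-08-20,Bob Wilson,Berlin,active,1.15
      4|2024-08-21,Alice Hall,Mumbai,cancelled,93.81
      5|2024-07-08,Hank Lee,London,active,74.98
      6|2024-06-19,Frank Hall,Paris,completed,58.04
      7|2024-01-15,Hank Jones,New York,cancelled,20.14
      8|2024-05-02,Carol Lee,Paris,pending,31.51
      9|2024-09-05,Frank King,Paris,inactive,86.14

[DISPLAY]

igator              ┃               
────────────────────┨               
.═..........═.......┃               
.═..........═.......┃               
.═..........═.......┃               
.═..........═.......┃               
.═..........═♣.♣....┃               
.═..........═.♣.....┃               
.═....@.....═.♣♣....┃               
.═..........═.......┃               
............═.......┃               
.═..................┃               
.═..........═.......┃               
.═..........═.......┃               
.═..........═.......┃               
━━━━━━━━━━━━━━━━━━━━┛               
                                    
  ┏━━━━━━━━━━━━━━━━━━━━━━━━━━━━━━━┓ 
  ┃ TabContainer                  ┃ 
  ┠───────────────────────────────┨ 
  ┃[notes.txt]│ app.log │ sales.cs┃ 
  ┃───────────────────────────────┃ 


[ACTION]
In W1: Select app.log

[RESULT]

igator              ┃               
────────────────────┨               
.═..........═.......┃               
.═..........═.......┃               
.═..........═.......┃               
.═..........═.......┃               
.═..........═♣.♣....┃               
.═..........═.♣.....┃               
.═....@.....═.♣♣....┃               
.═..........═.......┃               
............═.......┃               
.═..................┃               
.═..........═.......┃               
.═..........═.......┃               
.═..........═.......┃               
━━━━━━━━━━━━━━━━━━━━┛               
                                    
  ┏━━━━━━━━━━━━━━━━━━━━━━━━━━━━━━━┓ 
  ┃ TabContainer                  ┃ 
  ┠───────────────────────────────┨ 
  ┃ notes.txt │[app.log]│ sales.cs┃ 
  ┃───────────────────────────────┃ 


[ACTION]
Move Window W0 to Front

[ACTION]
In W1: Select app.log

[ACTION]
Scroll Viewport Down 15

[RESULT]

.═..........═.......┃               
.═..........═.......┃               
━━━━━━━━━━━━━━━━━━━━┛               
                                    
  ┏━━━━━━━━━━━━━━━━━━━━━━━━━━━━━━━┓ 
  ┃ TabContainer                  ┃ 
  ┠───────────────────────────────┨ 
  ┃ notes.txt │[app.log]│ sales.cs┃ 
  ┃───────────────────────────────┃ 
  ┃2024-01-15 00:00:03.260 [INFO] ┃ 
  ┃2024-01-15 00:00:06.355 [INFO] ┃ 
  ┃2024-01-15 00:00:09.192 [INFO] ┃ 
  ┃2024-01-15 00:00:14.330 [INFO] ┃ 
  ┃2024-01-15 00:00:16.957 [WARN] ┃ 
  ┃2024-01-15 00:00:18.428 [DEBUG]┃ 
  ┃2024-01-15 00:00:21.289 [DEBUG]┃ 
  ┃2024-01-15 00:00:22.241 [WARN] ┃ 
  ┃                               ┃ 
  ┃                               ┃ 
  ┃                               ┃ 
  ┃                               ┃ 
  ┗━━━━━━━━━━━━━━━━━━━━━━━━━━━━━━━┛ 


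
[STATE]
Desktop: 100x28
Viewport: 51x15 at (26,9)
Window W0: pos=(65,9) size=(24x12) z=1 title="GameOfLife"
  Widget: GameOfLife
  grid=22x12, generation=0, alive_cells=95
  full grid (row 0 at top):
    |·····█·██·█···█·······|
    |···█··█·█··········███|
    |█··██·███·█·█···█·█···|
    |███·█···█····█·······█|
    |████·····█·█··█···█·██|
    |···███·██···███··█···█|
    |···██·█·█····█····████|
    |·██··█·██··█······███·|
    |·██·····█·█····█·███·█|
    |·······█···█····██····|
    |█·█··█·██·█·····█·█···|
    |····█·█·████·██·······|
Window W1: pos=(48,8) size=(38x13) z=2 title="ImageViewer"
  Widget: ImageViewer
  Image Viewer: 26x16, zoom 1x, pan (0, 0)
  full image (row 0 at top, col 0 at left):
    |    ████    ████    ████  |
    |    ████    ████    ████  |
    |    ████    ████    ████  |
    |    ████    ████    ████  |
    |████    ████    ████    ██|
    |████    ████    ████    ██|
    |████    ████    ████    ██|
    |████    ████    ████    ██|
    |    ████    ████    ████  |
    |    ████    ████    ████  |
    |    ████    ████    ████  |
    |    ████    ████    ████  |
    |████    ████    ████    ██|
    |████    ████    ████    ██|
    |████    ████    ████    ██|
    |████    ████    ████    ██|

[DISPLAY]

                      ┃ ImageViewer                
                      ┠────────────────────────────
                      ┃    ████    ████    ████    
                      ┃    ████    ████    ████    
                      ┃    ████    ████    ████    
                      ┃    ████    ████    ████    
                      ┃████    ████    ████    ██  
                      ┃████    ████    ████    ██  
                      ┃████    ████    ████    ██  
                      ┃████    ████    ████    ██  
                      ┃    ████    ████    ████    
                      ┗━━━━━━━━━━━━━━━━━━━━━━━━━━━━
                                                   
                                                   
                                                   


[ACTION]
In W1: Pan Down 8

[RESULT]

                      ┃ ImageViewer                
                      ┠────────────────────────────
                      ┃    ████    ████    ████    
                      ┃    ████    ████    ████    
                      ┃    ████    ████    ████    
                      ┃    ████    ████    ████    
                      ┃████    ████    ████    ██  
                      ┃████    ████    ████    ██  
                      ┃████    ████    ████    ██  
                      ┃████    ████    ████    ██  
                      ┃                            
                      ┗━━━━━━━━━━━━━━━━━━━━━━━━━━━━
                                                   
                                                   
                                                   


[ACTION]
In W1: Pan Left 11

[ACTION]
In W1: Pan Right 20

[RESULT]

                      ┃ ImageViewer                
                      ┠────────────────────────────
                      ┃████                        
                      ┃████                        
                      ┃████                        
                      ┃████                        
                      ┃    ██                      
                      ┃    ██                      
                      ┃    ██                      
                      ┃    ██                      
                      ┃                            
                      ┗━━━━━━━━━━━━━━━━━━━━━━━━━━━━
                                                   
                                                   
                                                   


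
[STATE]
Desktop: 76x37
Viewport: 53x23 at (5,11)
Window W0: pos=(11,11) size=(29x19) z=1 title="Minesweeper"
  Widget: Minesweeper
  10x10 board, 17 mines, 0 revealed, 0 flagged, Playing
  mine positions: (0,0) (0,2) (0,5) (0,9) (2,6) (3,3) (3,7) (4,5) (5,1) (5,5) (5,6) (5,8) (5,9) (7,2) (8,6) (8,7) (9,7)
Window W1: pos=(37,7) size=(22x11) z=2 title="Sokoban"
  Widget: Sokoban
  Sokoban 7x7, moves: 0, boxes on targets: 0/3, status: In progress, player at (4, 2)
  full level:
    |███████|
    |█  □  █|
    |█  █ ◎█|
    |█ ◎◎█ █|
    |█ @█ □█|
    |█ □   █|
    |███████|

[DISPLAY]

      ┏━━━━━━━━━━━━━━━━━━━━━━━━━┃█  □  █             
      ┃ Minesweeper             ┃█  █ ◎█             
      ┠─────────────────────────┃█ ◎◎█ █             
      ┃■■■■■■■■■■               ┃█ @█ □█             
      ┃■■■■■■■■■■               ┃█ □   █             
      ┃■■■■■■■■■■               ┃███████             
      ┃■■■■■■■■■■               ┗━━━━━━━━━━━━━━━━━━━━
      ┃■■■■■■■■■■                 ┃                  
      ┃■■■■■■■■■■                 ┃                  
      ┃■■■■■■■■■■                 ┃                  
      ┃■■■■■■■■■■                 ┃                  
      ┃■■■■■■■■■■                 ┃                  
      ┃■■■■■■■■■■                 ┃                  
      ┃                           ┃                  
      ┃                           ┃                  
      ┃                           ┃                  
      ┃                           ┃                  
      ┃                           ┃                  
      ┗━━━━━━━━━━━━━━━━━━━━━━━━━━━┛                  
                                                     
                                                     
                                                     
                                                     


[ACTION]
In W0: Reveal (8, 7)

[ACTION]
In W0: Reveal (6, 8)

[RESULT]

      ┏━━━━━━━━━━━━━━━━━━━━━━━━━┃█  □  █             
      ┃ Minesweeper             ┃█  █ ◎█             
      ┠─────────────────────────┃█ ◎◎█ █             
      ┃✹■✹■■✹■■■✹               ┃█ @█ □█             
      ┃■■■■■■■■■■               ┃█ □   █             
      ┃■■■■■■✹■■■               ┃███████             
      ┃■■■✹■■■✹■■               ┗━━━━━━━━━━━━━━━━━━━━
      ┃■■■■■✹■■■■                 ┃                  
      ┃■✹■■■✹✹■✹✹                 ┃                  
      ┃■■■■■■■■■■                 ┃                  
      ┃■■✹■■■■■■■                 ┃                  
      ┃■■■■■■✹✹■■                 ┃                  
      ┃■■■■■■■✹■■                 ┃                  
      ┃                           ┃                  
      ┃                           ┃                  
      ┃                           ┃                  
      ┃                           ┃                  
      ┃                           ┃                  
      ┗━━━━━━━━━━━━━━━━━━━━━━━━━━━┛                  
                                                     
                                                     
                                                     
                                                     


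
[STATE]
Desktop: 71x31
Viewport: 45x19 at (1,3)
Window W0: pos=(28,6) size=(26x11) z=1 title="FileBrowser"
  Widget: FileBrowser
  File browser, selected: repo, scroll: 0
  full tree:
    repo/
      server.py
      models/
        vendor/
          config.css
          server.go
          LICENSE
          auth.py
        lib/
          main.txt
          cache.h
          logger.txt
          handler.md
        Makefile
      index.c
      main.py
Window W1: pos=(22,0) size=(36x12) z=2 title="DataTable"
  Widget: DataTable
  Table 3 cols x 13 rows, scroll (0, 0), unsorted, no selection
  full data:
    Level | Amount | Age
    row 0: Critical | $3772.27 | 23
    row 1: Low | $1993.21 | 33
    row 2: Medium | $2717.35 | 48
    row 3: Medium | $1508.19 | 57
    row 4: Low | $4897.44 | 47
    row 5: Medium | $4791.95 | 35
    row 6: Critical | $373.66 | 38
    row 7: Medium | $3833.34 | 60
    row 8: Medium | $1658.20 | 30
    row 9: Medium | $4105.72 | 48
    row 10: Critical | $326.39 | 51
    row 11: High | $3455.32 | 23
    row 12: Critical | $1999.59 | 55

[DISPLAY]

                     ┃Level   │Amount  │Age  
                     ┃────────┼────────┼───  
                     ┃Critical│$3772.27│23   
                     ┃Low     │$1993.21│33   
                     ┃Medium  │$2717.35│48   
                     ┃Medium  │$1508.19│57   
                     ┃Low     │$4897.44│47   
                     ┃Medium  │$4791.95│35   
                     ┗━━━━━━━━━━━━━━━━━━━━━━━
                           ┃    index.c      
                           ┃    main.py      
                           ┃                 
                           ┃                 
                           ┗━━━━━━━━━━━━━━━━━
                                             
                                             
                                             
                                             
                                             


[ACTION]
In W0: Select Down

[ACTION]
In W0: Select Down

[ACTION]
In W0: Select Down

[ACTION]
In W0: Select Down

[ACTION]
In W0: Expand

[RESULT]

                     ┃Level   │Amount  │Age  
                     ┃────────┼────────┼───  
                     ┃Critical│$3772.27│23   
                     ┃Low     │$1993.21│33   
                     ┃Medium  │$2717.35│48   
                     ┃Medium  │$1508.19│57   
                     ┃Low     │$4897.44│47   
                     ┃Medium  │$4791.95│35   
                     ┗━━━━━━━━━━━━━━━━━━━━━━━
                           ┃    index.c      
                           ┃  > main.py      
                           ┃                 
                           ┃                 
                           ┗━━━━━━━━━━━━━━━━━
                                             
                                             
                                             
                                             
                                             
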